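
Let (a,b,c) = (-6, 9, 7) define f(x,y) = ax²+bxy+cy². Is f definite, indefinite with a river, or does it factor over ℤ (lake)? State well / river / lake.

D = b²−4ac = 9² − 4·(-6)·7 = 249
D > 0 non-square ⇒ indefinite ⇒ periodic river

river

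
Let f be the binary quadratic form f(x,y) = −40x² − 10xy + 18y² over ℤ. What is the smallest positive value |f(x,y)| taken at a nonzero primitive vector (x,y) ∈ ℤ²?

descent: ρ → (18,46,-12)  [lands on river]
river: ρ → (-12,50,10)
river: ρ → (10,50,-12)
river: ρ → (-12,46,18)
river: ρ → (18,26,-32)
river: ρ → (-32,38,12)
river: ρ → (12,34,-38)
river: ρ → (-38,42,8)
river: ρ → (8,54,-2)
river: ρ → (-2,54,8)
river: ρ → (8,42,-38)
river: ρ → (-38,34,12)
river: ρ → (12,38,-32)
river: ρ → (-32,26,18)
closes: descent 1, river 14
min |a| on river = 2

2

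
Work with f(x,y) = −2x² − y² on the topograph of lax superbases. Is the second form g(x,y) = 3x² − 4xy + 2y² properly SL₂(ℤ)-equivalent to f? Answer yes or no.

D₁ = -8, D₂ = -8
f is negative-definite; reduce −f:
−f: flip: (2,0,1)→(1,0,2)
−f: reduced (well bottom): (1,0,2) with a≤c, −a<b≤a
flip sign back: reduced form of f is (-1,0,-2)
g: translate: b→2 (≡-4 mod 6), so (3,-4,2)→(3,2,1)
g: flip: (3,2,1)→(1,-2,3)
g: translate: b→0 (≡-2 mod 2), so (1,-2,3)→(1,0,2)
g: reduced (well bottom): (1,0,2) with a≤c, −a<b≤a
reduced forms (-1, 0, -2) vs (1, 0, 2) ⇒ inequivalent

no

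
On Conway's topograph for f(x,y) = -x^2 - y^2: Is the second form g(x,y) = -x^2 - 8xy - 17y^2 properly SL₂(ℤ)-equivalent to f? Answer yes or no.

D₁ = -4, D₂ = -4
f is negative-definite; reduce −f:
−f: reduced (well bottom): (1,0,1) with a≤c, −a<b≤a
flip sign back: reduced form of f is (-1,0,-1)
g is negative-definite; reduce −g:
−g: translate: b→0 (≡8 mod 2), so (1,8,17)→(1,0,1)
−g: reduced (well bottom): (1,0,1) with a≤c, −a<b≤a
flip sign back: reduced form of g is (-1,0,-1)
reduced forms (-1, 0, -1) vs (-1, 0, -1) ⇒ equivalent

yes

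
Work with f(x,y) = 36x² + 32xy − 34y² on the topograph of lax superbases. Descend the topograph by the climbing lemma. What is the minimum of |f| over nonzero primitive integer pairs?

river: ρ → (-34,36,34)
river: ρ → (34,32,-36)
river: ρ → (-36,40,30)
river: ρ → (30,20,-46)
river: ρ → (-46,72,4)
river: ρ → (4,72,-46)
river: ρ → (-46,20,30)
river: ρ → (30,40,-36)
river: ρ → (-36,32,34)
river: ρ → (34,36,-34)
river: ρ → (-34,32,36)
river: ρ → (36,40,-30)
river: ρ → (-30,20,46)
river: ρ → (46,72,-4)
river: ρ → (-4,72,46)
river: ρ → (46,20,-30)
river: ρ → (-30,40,36)
river: ρ → (36,32,-34)
closes: descent 0, river 18
min |a| on river = 4

4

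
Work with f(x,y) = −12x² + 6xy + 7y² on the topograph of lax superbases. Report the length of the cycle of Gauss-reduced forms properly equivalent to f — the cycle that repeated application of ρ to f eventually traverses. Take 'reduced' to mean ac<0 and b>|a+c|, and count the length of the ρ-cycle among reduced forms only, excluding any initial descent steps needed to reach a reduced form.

D = 372, ⌊√D⌋ = 19
river: ρ → (7,8,-11)
river: ρ → (-11,14,4)
river: ρ → (4,18,-3)
river: ρ → (-3,18,4)
river: ρ → (4,14,-11)
river: ρ → (-11,8,7)
river: ρ → (7,6,-12)
river: ρ → (-12,18,1)
river: ρ → (1,18,-12)
river: ρ → (-12,6,7)
ρ-cycle length = 10 (tail of 0 descent steps not counted)

10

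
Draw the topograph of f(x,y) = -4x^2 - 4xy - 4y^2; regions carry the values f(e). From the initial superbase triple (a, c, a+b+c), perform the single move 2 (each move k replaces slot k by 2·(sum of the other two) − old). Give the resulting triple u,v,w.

start (-4,-4,-12) = (f(1,0),f(0,1),f(1,1))
replace slot 2: 2·((-4)+(-12)) − (-4) = -28 → (-4,-28,-12)

-4,-28,-12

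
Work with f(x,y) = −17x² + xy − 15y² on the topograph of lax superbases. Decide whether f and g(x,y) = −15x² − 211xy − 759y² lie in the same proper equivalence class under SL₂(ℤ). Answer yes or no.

D₁ = -1019, D₂ = -1019
f is negative-definite; reduce −f:
−f: flip: (17,-1,15)→(15,1,17)
−f: reduced (well bottom): (15,1,17) with a≤c, −a<b≤a
flip sign back: reduced form of f is (-15,-1,-17)
g is negative-definite; reduce −g:
−g: translate: b→1 (≡211 mod 30), so (15,211,759)→(15,1,17)
−g: reduced (well bottom): (15,1,17) with a≤c, −a<b≤a
flip sign back: reduced form of g is (-15,-1,-17)
reduced forms (-15, -1, -17) vs (-15, -1, -17) ⇒ equivalent

yes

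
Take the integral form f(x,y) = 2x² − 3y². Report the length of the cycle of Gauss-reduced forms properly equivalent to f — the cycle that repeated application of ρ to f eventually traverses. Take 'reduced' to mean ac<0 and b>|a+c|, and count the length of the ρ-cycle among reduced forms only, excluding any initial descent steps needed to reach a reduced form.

D = 24, ⌊√D⌋ = 4
descent: ρ → (-3,0,2)
descent: ρ → (2,4,-1)  [lands on river]
river: ρ → (-1,4,2)
ρ-cycle length = 2 (tail of 2 descent steps not counted)

2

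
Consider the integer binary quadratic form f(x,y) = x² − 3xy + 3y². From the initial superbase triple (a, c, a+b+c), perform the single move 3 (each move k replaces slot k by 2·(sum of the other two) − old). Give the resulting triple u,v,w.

start (1,3,1) = (f(1,0),f(0,1),f(1,1))
replace slot 3: 2·(1+3) − 1 = 7 → (1,3,7)

1,3,7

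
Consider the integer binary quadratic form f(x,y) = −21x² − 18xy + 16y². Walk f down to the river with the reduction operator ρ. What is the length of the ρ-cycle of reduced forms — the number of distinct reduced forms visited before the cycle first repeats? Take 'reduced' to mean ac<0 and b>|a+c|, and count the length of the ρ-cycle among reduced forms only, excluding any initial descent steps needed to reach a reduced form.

D = 1668, ⌊√D⌋ = 40
descent: ρ → (16,18,-21)  [lands on river]
river: ρ → (-21,24,13)
river: ρ → (13,28,-17)
river: ρ → (-17,40,1)
river: ρ → (1,40,-17)
river: ρ → (-17,28,13)
river: ρ → (13,24,-21)
river: ρ → (-21,18,16)
river: ρ → (16,14,-23)
river: ρ → (-23,32,7)
river: ρ → (7,38,-8)
river: ρ → (-8,26,31)
river: ρ → (31,36,-3)
river: ρ → (-3,36,31)
river: ρ → (31,26,-8)
river: ρ → (-8,38,7)
river: ρ → (7,32,-23)
river: ρ → (-23,14,16)
ρ-cycle length = 18 (tail of 1 descent step not counted)

18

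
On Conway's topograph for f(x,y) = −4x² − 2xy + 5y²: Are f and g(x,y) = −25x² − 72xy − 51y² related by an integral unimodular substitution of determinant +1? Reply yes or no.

D₁ = 84, D₂ = 84
river cycle of f (length 6): (5, 2, -4), (-4, 6, 3), (3, 6, -4), (-4, 2, 5), (5, 8, -1), (-1, 8, 5)
river cycle of g (length 6): (-4, 6, 3), (3, 6, -4), (-4, 2, 5), (5, 8, -1), (-1, 8, 5), (5, 2, -4)
cycles coincide ⇒ equivalent

yes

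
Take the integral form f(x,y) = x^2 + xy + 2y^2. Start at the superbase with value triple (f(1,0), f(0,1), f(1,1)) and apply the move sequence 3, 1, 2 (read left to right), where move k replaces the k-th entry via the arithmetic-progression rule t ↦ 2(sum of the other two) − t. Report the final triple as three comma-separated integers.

start (1,2,4) = (f(1,0),f(0,1),f(1,1))
replace slot 3: 2·(1+2) − 4 = 2 → (1,2,2)
replace slot 1: 2·(2+2) − 1 = 7 → (7,2,2)
replace slot 2: 2·(7+2) − 2 = 16 → (7,16,2)

7,16,2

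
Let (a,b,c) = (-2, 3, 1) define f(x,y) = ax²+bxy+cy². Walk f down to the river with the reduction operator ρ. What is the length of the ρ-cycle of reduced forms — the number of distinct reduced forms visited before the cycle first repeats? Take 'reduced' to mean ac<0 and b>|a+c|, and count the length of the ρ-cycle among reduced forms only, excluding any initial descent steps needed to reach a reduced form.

D = 17, ⌊√D⌋ = 4
river: ρ → (1,3,-2)
river: ρ → (-2,1,2)
river: ρ → (2,3,-1)
river: ρ → (-1,3,2)
river: ρ → (2,1,-2)
river: ρ → (-2,3,1)
ρ-cycle length = 6 (tail of 0 descent steps not counted)

6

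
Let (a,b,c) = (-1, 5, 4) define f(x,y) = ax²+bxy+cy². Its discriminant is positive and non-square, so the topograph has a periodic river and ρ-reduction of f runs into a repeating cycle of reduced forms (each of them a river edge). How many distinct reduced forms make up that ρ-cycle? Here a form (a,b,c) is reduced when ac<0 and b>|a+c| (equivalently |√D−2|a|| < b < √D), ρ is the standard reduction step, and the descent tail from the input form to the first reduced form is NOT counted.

D = 41, ⌊√D⌋ = 6
river: ρ → (4,3,-2)
river: ρ → (-2,5,2)
river: ρ → (2,3,-4)
river: ρ → (-4,5,1)
river: ρ → (1,5,-4)
river: ρ → (-4,3,2)
river: ρ → (2,5,-2)
river: ρ → (-2,3,4)
river: ρ → (4,5,-1)
river: ρ → (-1,5,4)
ρ-cycle length = 10 (tail of 0 descent steps not counted)

10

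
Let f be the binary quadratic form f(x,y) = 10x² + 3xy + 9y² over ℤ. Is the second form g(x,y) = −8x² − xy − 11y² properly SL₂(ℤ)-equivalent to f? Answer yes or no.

D₁ = -351, D₂ = -351
f: flip: (10,3,9)→(9,-3,10)
f: reduced (well bottom): (9,-3,10) with a≤c, −a<b≤a
g is negative-definite; reduce −g:
−g: reduced (well bottom): (8,1,11) with a≤c, −a<b≤a
flip sign back: reduced form of g is (-8,-1,-11)
reduced forms (9, -3, 10) vs (-8, -1, -11) ⇒ inequivalent

no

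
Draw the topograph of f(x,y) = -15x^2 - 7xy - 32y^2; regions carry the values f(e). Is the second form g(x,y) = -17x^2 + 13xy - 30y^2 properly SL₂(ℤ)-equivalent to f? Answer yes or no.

D₁ = -1871, D₂ = -1871
f is negative-definite; reduce −f:
−f: reduced (well bottom): (15,7,32) with a≤c, −a<b≤a
flip sign back: reduced form of f is (-15,-7,-32)
g is negative-definite; reduce −g:
−g: reduced (well bottom): (17,-13,30) with a≤c, −a<b≤a
flip sign back: reduced form of g is (-17,13,-30)
reduced forms (-15, -7, -32) vs (-17, 13, -30) ⇒ inequivalent

no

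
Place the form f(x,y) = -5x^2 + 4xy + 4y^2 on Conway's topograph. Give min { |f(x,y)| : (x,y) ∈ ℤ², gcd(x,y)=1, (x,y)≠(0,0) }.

river: ρ → (4,4,-5)
river: ρ → (-5,6,3)
river: ρ → (3,6,-5)
river: ρ → (-5,4,4)
closes: descent 0, river 4
min |a| on river = 3

3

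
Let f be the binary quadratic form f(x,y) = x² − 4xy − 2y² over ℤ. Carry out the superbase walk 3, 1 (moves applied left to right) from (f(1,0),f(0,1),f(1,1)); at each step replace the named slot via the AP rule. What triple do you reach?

start (1,-2,-5) = (f(1,0),f(0,1),f(1,1))
replace slot 3: 2·(1+(-2)) − (-5) = 3 → (1,-2,3)
replace slot 1: 2·((-2)+3) − 1 = 1 → (1,-2,3)

1,-2,3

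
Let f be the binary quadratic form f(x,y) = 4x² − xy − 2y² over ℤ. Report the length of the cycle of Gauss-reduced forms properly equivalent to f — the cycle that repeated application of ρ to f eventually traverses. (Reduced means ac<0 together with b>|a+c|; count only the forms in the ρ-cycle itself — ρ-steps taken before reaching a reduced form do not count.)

D = 33, ⌊√D⌋ = 5
descent: ρ → (-2,5,1)  [lands on river]
river: ρ → (1,5,-2)
river: ρ → (-2,3,3)
river: ρ → (3,3,-2)
ρ-cycle length = 4 (tail of 1 descent step not counted)

4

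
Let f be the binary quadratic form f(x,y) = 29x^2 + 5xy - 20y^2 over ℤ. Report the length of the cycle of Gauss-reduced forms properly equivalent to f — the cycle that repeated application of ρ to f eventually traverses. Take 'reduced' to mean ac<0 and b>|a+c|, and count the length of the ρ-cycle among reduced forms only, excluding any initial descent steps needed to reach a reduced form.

D = 2345, ⌊√D⌋ = 48
descent: ρ → (-20,35,14)  [lands on river]
river: ρ → (14,21,-34)
river: ρ → (-34,47,1)
river: ρ → (1,47,-34)
river: ρ → (-34,21,14)
river: ρ → (14,35,-20)
river: ρ → (-20,45,4)
river: ρ → (4,43,-31)
river: ρ → (-31,19,16)
river: ρ → (16,45,-5)
river: ρ → (-5,45,16)
river: ρ → (16,19,-31)
river: ρ → (-31,43,4)
river: ρ → (4,45,-20)
ρ-cycle length = 14 (tail of 1 descent step not counted)

14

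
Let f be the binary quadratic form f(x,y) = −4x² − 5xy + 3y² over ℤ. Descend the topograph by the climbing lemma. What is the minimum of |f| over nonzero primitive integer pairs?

descent: ρ → (3,5,-4)  [lands on river]
river: ρ → (-4,3,4)
river: ρ → (4,5,-3)
river: ρ → (-3,7,2)
river: ρ → (2,5,-6)
river: ρ → (-6,7,1)
river: ρ → (1,7,-6)
river: ρ → (-6,5,2)
river: ρ → (2,7,-3)
river: ρ → (-3,5,4)
river: ρ → (4,3,-4)
river: ρ → (-4,5,3)
river: ρ → (3,7,-2)
river: ρ → (-2,5,6)
river: ρ → (6,7,-1)
river: ρ → (-1,7,6)
river: ρ → (6,5,-2)
river: ρ → (-2,7,3)
closes: descent 1, river 18
min |a| on river = 1

1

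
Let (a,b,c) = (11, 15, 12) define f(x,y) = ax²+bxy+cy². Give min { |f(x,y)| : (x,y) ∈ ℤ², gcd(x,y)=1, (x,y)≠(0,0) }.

translate: b→-7 (≡15 mod 22), so (11,15,12)→(11,-7,8)
flip: (11,-7,8)→(8,7,11)
reduced (well bottom): (8,7,11) with a≤c, −a<b≤a
well minimum = a = 8

8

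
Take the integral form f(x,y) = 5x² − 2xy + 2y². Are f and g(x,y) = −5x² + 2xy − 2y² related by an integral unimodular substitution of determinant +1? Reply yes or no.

D₁ = -36, D₂ = -36
f: flip: (5,-2,2)→(2,2,5)
f: reduced (well bottom): (2,2,5) with a≤c, −a<b≤a
g is negative-definite; reduce −g:
−g: flip: (5,-2,2)→(2,2,5)
−g: reduced (well bottom): (2,2,5) with a≤c, −a<b≤a
flip sign back: reduced form of g is (-2,-2,-5)
reduced forms (2, 2, 5) vs (-2, -2, -5) ⇒ inequivalent

no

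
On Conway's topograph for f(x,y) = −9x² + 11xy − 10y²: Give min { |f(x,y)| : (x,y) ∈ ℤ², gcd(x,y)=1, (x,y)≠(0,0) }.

translate: b→7 (≡-11 mod 18), so (9,-11,10)→(9,7,8)
flip: (9,7,8)→(8,-7,9)
reduced (well bottom): (8,-7,9) with a≤c, −a<b≤a
well minimum |f| = |-8| = 8 (negative-definite)

8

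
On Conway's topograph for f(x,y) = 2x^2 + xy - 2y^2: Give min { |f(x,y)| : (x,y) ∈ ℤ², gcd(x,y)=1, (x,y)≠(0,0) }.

river: ρ → (-2,3,1)
river: ρ → (1,3,-2)
river: ρ → (-2,1,2)
river: ρ → (2,3,-1)
river: ρ → (-1,3,2)
river: ρ → (2,1,-2)
closes: descent 0, river 6
min |a| on river = 1

1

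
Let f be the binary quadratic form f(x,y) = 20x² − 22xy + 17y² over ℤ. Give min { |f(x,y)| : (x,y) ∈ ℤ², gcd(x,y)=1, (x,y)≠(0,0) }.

translate: b→18 (≡-22 mod 40), so (20,-22,17)→(20,18,15)
flip: (20,18,15)→(15,-18,20)
translate: b→12 (≡-18 mod 30), so (15,-18,20)→(15,12,17)
reduced (well bottom): (15,12,17) with a≤c, −a<b≤a
well minimum = a = 15

15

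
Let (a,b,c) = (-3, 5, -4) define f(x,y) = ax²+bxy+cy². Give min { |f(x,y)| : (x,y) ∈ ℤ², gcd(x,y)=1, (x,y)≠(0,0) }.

translate: b→1 (≡-5 mod 6), so (3,-5,4)→(3,1,2)
flip: (3,1,2)→(2,-1,3)
reduced (well bottom): (2,-1,3) with a≤c, −a<b≤a
well minimum |f| = |-2| = 2 (negative-definite)

2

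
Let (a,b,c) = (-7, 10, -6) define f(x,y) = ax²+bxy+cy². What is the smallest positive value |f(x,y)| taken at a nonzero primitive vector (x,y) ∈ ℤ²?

translate: b→4 (≡-10 mod 14), so (7,-10,6)→(7,4,3)
flip: (7,4,3)→(3,-4,7)
translate: b→2 (≡-4 mod 6), so (3,-4,7)→(3,2,6)
reduced (well bottom): (3,2,6) with a≤c, −a<b≤a
well minimum |f| = |-3| = 3 (negative-definite)

3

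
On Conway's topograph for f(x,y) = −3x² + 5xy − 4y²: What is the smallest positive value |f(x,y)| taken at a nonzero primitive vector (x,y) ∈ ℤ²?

translate: b→1 (≡-5 mod 6), so (3,-5,4)→(3,1,2)
flip: (3,1,2)→(2,-1,3)
reduced (well bottom): (2,-1,3) with a≤c, −a<b≤a
well minimum |f| = |-2| = 2 (negative-definite)

2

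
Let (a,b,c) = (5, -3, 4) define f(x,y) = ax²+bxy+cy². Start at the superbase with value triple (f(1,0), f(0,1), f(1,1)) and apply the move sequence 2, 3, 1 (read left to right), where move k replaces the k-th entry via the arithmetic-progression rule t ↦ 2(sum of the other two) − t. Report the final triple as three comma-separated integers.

start (5,4,6) = (f(1,0),f(0,1),f(1,1))
replace slot 2: 2·(5+6) − 4 = 18 → (5,18,6)
replace slot 3: 2·(5+18) − 6 = 40 → (5,18,40)
replace slot 1: 2·(18+40) − 5 = 111 → (111,18,40)

111,18,40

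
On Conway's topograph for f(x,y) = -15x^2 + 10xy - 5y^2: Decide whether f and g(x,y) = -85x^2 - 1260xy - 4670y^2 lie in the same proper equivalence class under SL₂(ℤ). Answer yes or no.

D₁ = -200, D₂ = -200
f is negative-definite; reduce −f:
−f: flip: (15,-10,5)→(5,10,15)
−f: translate: b→0 (≡10 mod 10), so (5,10,15)→(5,0,10)
−f: reduced (well bottom): (5,0,10) with a≤c, −a<b≤a
flip sign back: reduced form of f is (-5,0,-10)
g is negative-definite; reduce −g:
−g: translate: b→70 (≡1260 mod 170), so (85,1260,4670)→(85,70,15)
−g: flip: (85,70,15)→(15,-70,85)
−g: translate: b→-10 (≡-70 mod 30), so (15,-70,85)→(15,-10,5)
−g: flip: (15,-10,5)→(5,10,15)
−g: translate: b→0 (≡10 mod 10), so (5,10,15)→(5,0,10)
−g: reduced (well bottom): (5,0,10) with a≤c, −a<b≤a
flip sign back: reduced form of g is (-5,0,-10)
reduced forms (-5, 0, -10) vs (-5, 0, -10) ⇒ equivalent

yes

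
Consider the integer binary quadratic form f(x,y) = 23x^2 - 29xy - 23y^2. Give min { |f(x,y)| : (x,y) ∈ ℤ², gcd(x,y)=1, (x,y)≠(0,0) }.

descent: ρ → (-23,29,23)  [lands on river]
river: ρ → (23,17,-29)
river: ρ → (-29,41,11)
river: ρ → (11,47,-17)
river: ρ → (-17,21,37)
river: ρ → (37,53,-1)
river: ρ → (-1,53,37)
river: ρ → (37,21,-17)
river: ρ → (-17,47,11)
river: ρ → (11,41,-29)
river: ρ → (-29,17,23)
river: ρ → (23,29,-23)
river: ρ → (-23,17,29)
river: ρ → (29,41,-11)
river: ρ → (-11,47,17)
river: ρ → (17,21,-37)
river: ρ → (-37,53,1)
river: ρ → (1,53,-37)
river: ρ → (-37,21,17)
river: ρ → (17,47,-11)
river: ρ → (-11,41,29)
river: ρ → (29,17,-23)
closes: descent 1, river 22
min |a| on river = 1

1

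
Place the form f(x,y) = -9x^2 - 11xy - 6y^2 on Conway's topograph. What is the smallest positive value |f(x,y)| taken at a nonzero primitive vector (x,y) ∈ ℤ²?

translate: b→-7 (≡11 mod 18), so (9,11,6)→(9,-7,4)
flip: (9,-7,4)→(4,7,9)
translate: b→-1 (≡7 mod 8), so (4,7,9)→(4,-1,6)
reduced (well bottom): (4,-1,6) with a≤c, −a<b≤a
well minimum |f| = |-4| = 4 (negative-definite)

4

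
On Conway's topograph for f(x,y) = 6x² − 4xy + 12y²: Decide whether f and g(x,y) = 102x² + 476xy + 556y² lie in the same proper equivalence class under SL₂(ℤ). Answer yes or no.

D₁ = -272, D₂ = -272
f: reduced (well bottom): (6,-4,12) with a≤c, −a<b≤a
g: translate: b→68 (≡476 mod 204), so (102,476,556)→(102,68,12)
g: flip: (102,68,12)→(12,-68,102)
g: translate: b→4 (≡-68 mod 24), so (12,-68,102)→(12,4,6)
g: flip: (12,4,6)→(6,-4,12)
g: reduced (well bottom): (6,-4,12) with a≤c, −a<b≤a
reduced forms (6, -4, 12) vs (6, -4, 12) ⇒ equivalent

yes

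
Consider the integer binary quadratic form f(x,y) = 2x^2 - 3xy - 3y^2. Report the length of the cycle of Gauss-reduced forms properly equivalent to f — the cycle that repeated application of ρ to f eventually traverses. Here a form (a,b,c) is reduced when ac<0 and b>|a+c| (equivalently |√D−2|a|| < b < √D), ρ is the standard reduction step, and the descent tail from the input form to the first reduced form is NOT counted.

D = 33, ⌊√D⌋ = 5
descent: ρ → (-3,3,2)  [lands on river]
river: ρ → (2,5,-1)
river: ρ → (-1,5,2)
river: ρ → (2,3,-3)
ρ-cycle length = 4 (tail of 1 descent step not counted)

4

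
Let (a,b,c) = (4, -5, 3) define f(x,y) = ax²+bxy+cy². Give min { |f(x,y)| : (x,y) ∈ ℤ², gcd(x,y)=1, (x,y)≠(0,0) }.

translate: b→3 (≡-5 mod 8), so (4,-5,3)→(4,3,2)
flip: (4,3,2)→(2,-3,4)
translate: b→1 (≡-3 mod 4), so (2,-3,4)→(2,1,3)
reduced (well bottom): (2,1,3) with a≤c, −a<b≤a
well minimum = a = 2

2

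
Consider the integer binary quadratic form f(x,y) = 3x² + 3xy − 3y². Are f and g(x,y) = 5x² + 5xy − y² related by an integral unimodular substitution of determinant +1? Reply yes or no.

D₁ = 45, D₂ = 45
river cycle of f (length 2): (-3, 3, 3), (3, 3, -3)
river cycle of g (length 2): (-1, 5, 5), (5, 5, -1)
cycles differ ⇒ inequivalent

no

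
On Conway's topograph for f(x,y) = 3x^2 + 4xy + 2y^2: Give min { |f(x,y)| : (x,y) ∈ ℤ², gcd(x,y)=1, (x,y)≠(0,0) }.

translate: b→-2 (≡4 mod 6), so (3,4,2)→(3,-2,1)
flip: (3,-2,1)→(1,2,3)
translate: b→0 (≡2 mod 2), so (1,2,3)→(1,0,2)
reduced (well bottom): (1,0,2) with a≤c, −a<b≤a
well minimum = a = 1

1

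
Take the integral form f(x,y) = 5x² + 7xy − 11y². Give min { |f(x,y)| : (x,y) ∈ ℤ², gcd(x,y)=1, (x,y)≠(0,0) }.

river: ρ → (-11,15,1)
river: ρ → (1,15,-11)
river: ρ → (-11,7,5)
river: ρ → (5,13,-5)
river: ρ → (-5,7,11)
river: ρ → (11,15,-1)
river: ρ → (-1,15,11)
river: ρ → (11,7,-5)
river: ρ → (-5,13,5)
river: ρ → (5,7,-11)
closes: descent 0, river 10
min |a| on river = 1

1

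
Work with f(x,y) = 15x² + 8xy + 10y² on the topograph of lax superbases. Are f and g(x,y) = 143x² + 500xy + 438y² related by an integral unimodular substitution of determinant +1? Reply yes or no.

D₁ = -536, D₂ = -536
f: flip: (15,8,10)→(10,-8,15)
f: reduced (well bottom): (10,-8,15) with a≤c, −a<b≤a
g: translate: b→-72 (≡500 mod 286), so (143,500,438)→(143,-72,10)
g: flip: (143,-72,10)→(10,72,143)
g: translate: b→-8 (≡72 mod 20), so (10,72,143)→(10,-8,15)
g: reduced (well bottom): (10,-8,15) with a≤c, −a<b≤a
reduced forms (10, -8, 15) vs (10, -8, 15) ⇒ equivalent

yes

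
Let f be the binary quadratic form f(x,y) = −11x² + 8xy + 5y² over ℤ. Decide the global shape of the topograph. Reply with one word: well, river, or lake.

D = b²−4ac = 8² − 4·(-11)·5 = 284
D > 0 non-square ⇒ indefinite ⇒ periodic river

river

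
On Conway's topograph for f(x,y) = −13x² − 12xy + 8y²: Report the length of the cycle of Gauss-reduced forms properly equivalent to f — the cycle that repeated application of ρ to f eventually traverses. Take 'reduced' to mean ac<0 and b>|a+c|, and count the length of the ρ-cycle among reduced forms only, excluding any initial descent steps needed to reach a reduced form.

D = 560, ⌊√D⌋ = 23
descent: ρ → (8,12,-13)  [lands on river]
river: ρ → (-13,14,7)
river: ρ → (7,14,-13)
river: ρ → (-13,12,8)
river: ρ → (8,20,-5)
river: ρ → (-5,20,8)
ρ-cycle length = 6 (tail of 1 descent step not counted)

6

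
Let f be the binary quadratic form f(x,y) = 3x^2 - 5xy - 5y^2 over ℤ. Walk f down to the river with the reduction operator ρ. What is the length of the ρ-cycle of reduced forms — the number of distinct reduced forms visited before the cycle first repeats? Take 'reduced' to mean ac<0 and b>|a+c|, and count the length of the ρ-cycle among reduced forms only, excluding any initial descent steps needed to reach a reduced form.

D = 85, ⌊√D⌋ = 9
descent: ρ → (-5,5,3)  [lands on river]
river: ρ → (3,7,-3)
river: ρ → (-3,5,5)
river: ρ → (5,5,-3)
river: ρ → (-3,7,3)
river: ρ → (3,5,-5)
ρ-cycle length = 6 (tail of 1 descent step not counted)

6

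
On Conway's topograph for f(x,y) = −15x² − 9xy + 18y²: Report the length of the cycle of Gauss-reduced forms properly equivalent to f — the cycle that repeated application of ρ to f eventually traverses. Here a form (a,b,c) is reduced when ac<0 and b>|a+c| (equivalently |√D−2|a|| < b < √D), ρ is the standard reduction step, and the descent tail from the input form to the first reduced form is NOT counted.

D = 1161, ⌊√D⌋ = 34
descent: ρ → (18,9,-15)  [lands on river]
river: ρ → (-15,21,12)
river: ρ → (12,27,-9)
river: ρ → (-9,27,12)
river: ρ → (12,21,-15)
river: ρ → (-15,9,18)
river: ρ → (18,27,-6)
river: ρ → (-6,33,3)
river: ρ → (3,33,-6)
river: ρ → (-6,27,18)
ρ-cycle length = 10 (tail of 1 descent step not counted)

10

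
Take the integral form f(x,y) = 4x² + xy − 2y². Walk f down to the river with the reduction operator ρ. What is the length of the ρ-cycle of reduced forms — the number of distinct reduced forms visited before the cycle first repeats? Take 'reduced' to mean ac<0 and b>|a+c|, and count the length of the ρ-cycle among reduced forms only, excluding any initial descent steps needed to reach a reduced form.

D = 33, ⌊√D⌋ = 5
descent: ρ → (-2,3,3)  [lands on river]
river: ρ → (3,3,-2)
river: ρ → (-2,5,1)
river: ρ → (1,5,-2)
ρ-cycle length = 4 (tail of 1 descent step not counted)

4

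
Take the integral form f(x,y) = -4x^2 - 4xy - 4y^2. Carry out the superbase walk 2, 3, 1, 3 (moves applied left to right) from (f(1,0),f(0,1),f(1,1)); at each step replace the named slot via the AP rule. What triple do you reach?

start (-4,-4,-12) = (f(1,0),f(0,1),f(1,1))
replace slot 2: 2·((-4)+(-12)) − (-4) = -28 → (-4,-28,-12)
replace slot 3: 2·((-4)+(-28)) − (-12) = -52 → (-4,-28,-52)
replace slot 1: 2·((-28)+(-52)) − (-4) = -156 → (-156,-28,-52)
replace slot 3: 2·((-156)+(-28)) − (-52) = -316 → (-156,-28,-316)

-156,-28,-316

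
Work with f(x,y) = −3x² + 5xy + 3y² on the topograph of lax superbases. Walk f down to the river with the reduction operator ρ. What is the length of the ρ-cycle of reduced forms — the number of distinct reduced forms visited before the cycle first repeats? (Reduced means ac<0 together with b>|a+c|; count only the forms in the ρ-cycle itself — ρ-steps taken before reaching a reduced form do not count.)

D = 61, ⌊√D⌋ = 7
river: ρ → (3,7,-1)
river: ρ → (-1,7,3)
river: ρ → (3,5,-3)
river: ρ → (-3,7,1)
river: ρ → (1,7,-3)
river: ρ → (-3,5,3)
ρ-cycle length = 6 (tail of 0 descent steps not counted)

6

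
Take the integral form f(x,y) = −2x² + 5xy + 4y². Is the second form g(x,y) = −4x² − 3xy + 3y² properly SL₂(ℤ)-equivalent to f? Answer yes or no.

D₁ = 57, D₂ = 57
river cycle of f (length 6): (4, 3, -3), (-3, 3, 4), (4, 5, -2), (-2, 7, 1), (1, 7, -2), (-2, 5, 4)
river cycle of g (length 6): (3, 3, -4), (-4, 5, 2), (2, 7, -1), (-1, 7, 2), (2, 5, -4), (-4, 3, 3)
cycles differ ⇒ inequivalent

no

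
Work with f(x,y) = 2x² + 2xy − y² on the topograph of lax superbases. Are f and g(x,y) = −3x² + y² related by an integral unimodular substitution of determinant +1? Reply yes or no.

D₁ = 12, D₂ = 12
river cycle of f (length 2): (-1, 2, 2), (2, 2, -1)
river cycle of g (length 2): (1, 2, -2), (-2, 2, 1)
cycles differ ⇒ inequivalent

no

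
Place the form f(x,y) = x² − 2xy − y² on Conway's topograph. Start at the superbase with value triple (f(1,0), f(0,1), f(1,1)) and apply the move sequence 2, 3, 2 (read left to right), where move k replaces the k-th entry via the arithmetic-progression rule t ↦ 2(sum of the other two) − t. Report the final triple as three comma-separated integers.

start (1,-1,-2) = (f(1,0),f(0,1),f(1,1))
replace slot 2: 2·(1+(-2)) − (-1) = -1 → (1,-1,-2)
replace slot 3: 2·(1+(-1)) − (-2) = 2 → (1,-1,2)
replace slot 2: 2·(1+2) − (-1) = 7 → (1,7,2)

1,7,2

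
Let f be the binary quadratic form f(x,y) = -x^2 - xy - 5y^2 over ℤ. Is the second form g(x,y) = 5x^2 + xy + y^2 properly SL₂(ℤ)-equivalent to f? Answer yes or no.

D₁ = -19, D₂ = -19
f is negative-definite; reduce −f:
−f: reduced (well bottom): (1,1,5) with a≤c, −a<b≤a
flip sign back: reduced form of f is (-1,-1,-5)
g: flip: (5,1,1)→(1,-1,5)
g: translate: b→1 (≡-1 mod 2), so (1,-1,5)→(1,1,5)
g: reduced (well bottom): (1,1,5) with a≤c, −a<b≤a
reduced forms (-1, -1, -5) vs (1, 1, 5) ⇒ inequivalent

no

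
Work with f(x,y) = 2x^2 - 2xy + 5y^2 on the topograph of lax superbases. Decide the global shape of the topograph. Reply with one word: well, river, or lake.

D = b²−4ac = (-2)² − 4·2·5 = -36
D < 0 ⇒ definite ⇒ every region one sign ⇒ single well

well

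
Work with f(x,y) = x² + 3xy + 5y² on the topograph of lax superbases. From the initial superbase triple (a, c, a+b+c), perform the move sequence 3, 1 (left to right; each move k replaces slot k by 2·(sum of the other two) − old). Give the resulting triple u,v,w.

start (1,5,9) = (f(1,0),f(0,1),f(1,1))
replace slot 3: 2·(1+5) − 9 = 3 → (1,5,3)
replace slot 1: 2·(5+3) − 1 = 15 → (15,5,3)

15,5,3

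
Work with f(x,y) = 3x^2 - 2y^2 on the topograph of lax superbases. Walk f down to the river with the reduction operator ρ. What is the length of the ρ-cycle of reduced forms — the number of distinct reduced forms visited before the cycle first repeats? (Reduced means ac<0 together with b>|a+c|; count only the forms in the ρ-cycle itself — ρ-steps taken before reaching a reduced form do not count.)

D = 24, ⌊√D⌋ = 4
descent: ρ → (-2,4,1)  [lands on river]
river: ρ → (1,4,-2)
ρ-cycle length = 2 (tail of 1 descent step not counted)

2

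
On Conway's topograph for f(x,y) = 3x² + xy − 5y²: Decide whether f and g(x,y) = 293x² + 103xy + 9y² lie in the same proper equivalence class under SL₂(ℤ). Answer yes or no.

D₁ = 61, D₂ = 61
river cycle of f (length 6): (3, 7, -1), (-1, 7, 3), (3, 5, -3), (-3, 7, 1), (1, 7, -3), (-3, 5, 3)
river cycle of g (length 6): (-1, 7, 3), (3, 5, -3), (-3, 7, 1), (1, 7, -3), (-3, 5, 3), (3, 7, -1)
cycles coincide ⇒ equivalent

yes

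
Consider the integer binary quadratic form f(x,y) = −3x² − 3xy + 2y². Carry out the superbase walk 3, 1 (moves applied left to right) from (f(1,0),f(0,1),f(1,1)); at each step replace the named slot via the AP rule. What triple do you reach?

start (-3,2,-4) = (f(1,0),f(0,1),f(1,1))
replace slot 3: 2·((-3)+2) − (-4) = 2 → (-3,2,2)
replace slot 1: 2·(2+2) − (-3) = 11 → (11,2,2)

11,2,2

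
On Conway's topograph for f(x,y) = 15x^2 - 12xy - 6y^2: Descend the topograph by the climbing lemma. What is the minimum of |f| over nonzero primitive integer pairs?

descent: ρ → (-6,12,15)  [lands on river]
river: ρ → (15,18,-3)
river: ρ → (-3,18,15)
river: ρ → (15,12,-6)
closes: descent 1, river 4
min |a| on river = 3

3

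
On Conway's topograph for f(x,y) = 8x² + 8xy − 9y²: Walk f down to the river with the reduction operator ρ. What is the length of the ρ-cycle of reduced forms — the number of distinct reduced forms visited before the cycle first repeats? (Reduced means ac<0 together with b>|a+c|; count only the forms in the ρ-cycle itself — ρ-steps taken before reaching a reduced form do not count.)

D = 352, ⌊√D⌋ = 18
river: ρ → (-9,10,7)
river: ρ → (7,18,-1)
river: ρ → (-1,18,7)
river: ρ → (7,10,-9)
river: ρ → (-9,8,8)
river: ρ → (8,8,-9)
ρ-cycle length = 6 (tail of 0 descent steps not counted)

6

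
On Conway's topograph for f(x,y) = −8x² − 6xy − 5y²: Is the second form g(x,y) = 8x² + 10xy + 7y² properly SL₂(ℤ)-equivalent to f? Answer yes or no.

D₁ = -124, D₂ = -124
f is negative-definite; reduce −f:
−f: flip: (8,6,5)→(5,-6,8)
−f: translate: b→4 (≡-6 mod 10), so (5,-6,8)→(5,4,7)
−f: reduced (well bottom): (5,4,7) with a≤c, −a<b≤a
flip sign back: reduced form of f is (-5,-4,-7)
g: translate: b→-6 (≡10 mod 16), so (8,10,7)→(8,-6,5)
g: flip: (8,-6,5)→(5,6,8)
g: translate: b→-4 (≡6 mod 10), so (5,6,8)→(5,-4,7)
g: reduced (well bottom): (5,-4,7) with a≤c, −a<b≤a
reduced forms (-5, -4, -7) vs (5, -4, 7) ⇒ inequivalent

no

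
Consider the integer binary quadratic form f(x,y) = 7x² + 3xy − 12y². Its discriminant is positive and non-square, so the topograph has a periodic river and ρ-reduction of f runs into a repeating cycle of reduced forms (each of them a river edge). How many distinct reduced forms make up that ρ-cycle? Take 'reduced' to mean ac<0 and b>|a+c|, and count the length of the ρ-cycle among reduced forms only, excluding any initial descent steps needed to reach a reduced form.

D = 345, ⌊√D⌋ = 18
descent: ρ → (-12,-3,7)
descent: ρ → (7,17,-2)  [lands on river]
river: ρ → (-2,15,15)
river: ρ → (15,15,-2)
river: ρ → (-2,17,7)
river: ρ → (7,11,-8)
river: ρ → (-8,5,10)
river: ρ → (10,15,-3)
river: ρ → (-3,15,10)
river: ρ → (10,5,-8)
river: ρ → (-8,11,7)
ρ-cycle length = 10 (tail of 2 descent steps not counted)

10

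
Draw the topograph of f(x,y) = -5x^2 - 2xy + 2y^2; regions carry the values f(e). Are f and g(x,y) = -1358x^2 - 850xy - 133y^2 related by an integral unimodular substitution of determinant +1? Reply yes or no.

D₁ = 44, D₂ = 44
river cycle of f (length 2): (2, 6, -1), (-1, 6, 2)
river cycle of g (length 2): (2, 6, -1), (-1, 6, 2)
cycles coincide ⇒ equivalent

yes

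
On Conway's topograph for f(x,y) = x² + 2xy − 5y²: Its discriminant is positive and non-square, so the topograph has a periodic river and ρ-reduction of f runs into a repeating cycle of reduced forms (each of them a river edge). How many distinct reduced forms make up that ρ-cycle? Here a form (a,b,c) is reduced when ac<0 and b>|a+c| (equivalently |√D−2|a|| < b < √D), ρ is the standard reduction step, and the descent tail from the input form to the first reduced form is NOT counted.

D = 24, ⌊√D⌋ = 4
descent: ρ → (-5,-2,1)
descent: ρ → (1,4,-2)  [lands on river]
river: ρ → (-2,4,1)
ρ-cycle length = 2 (tail of 2 descent steps not counted)

2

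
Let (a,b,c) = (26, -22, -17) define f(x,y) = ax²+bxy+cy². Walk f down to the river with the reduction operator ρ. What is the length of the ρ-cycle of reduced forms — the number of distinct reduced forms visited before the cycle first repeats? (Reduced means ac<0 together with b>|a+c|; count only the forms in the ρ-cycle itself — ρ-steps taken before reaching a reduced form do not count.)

D = 2252, ⌊√D⌋ = 47
descent: ρ → (-17,22,26)  [lands on river]
river: ρ → (26,30,-13)
river: ρ → (-13,22,34)
river: ρ → (34,46,-1)
river: ρ → (-1,46,34)
river: ρ → (34,22,-13)
river: ρ → (-13,30,26)
river: ρ → (26,22,-17)
river: ρ → (-17,46,2)
river: ρ → (2,46,-17)
ρ-cycle length = 10 (tail of 1 descent step not counted)

10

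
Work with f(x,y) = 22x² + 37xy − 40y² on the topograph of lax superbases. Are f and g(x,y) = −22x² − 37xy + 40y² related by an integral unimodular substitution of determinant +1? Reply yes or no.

D₁ = 4889, D₂ = 4889
river cycle of f (length 22): (-40, 43, 19), (19, 33, -50), (-50, 67, 2), (2, 69, -16), (-16, 59, 22), (22, 29, -46), (-46, 63, 5), (5, 67, -20), (-20, 53, 26), (26, 51, -22), … (12 more)
river cycle of g (length 22): (40, 37, -22), (-22, 51, 26), (26, 53, -20), (-20, 67, 5), (5, 63, -46), (-46, 29, 22), (22, 59, -16), (-16, 69, 2), (2, 67, -50), (-50, 33, 19), … (12 more)
cycles differ ⇒ inequivalent

no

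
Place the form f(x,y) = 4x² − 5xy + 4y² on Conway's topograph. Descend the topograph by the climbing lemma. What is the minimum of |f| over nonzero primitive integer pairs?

translate: b→3 (≡-5 mod 8), so (4,-5,4)→(4,3,3)
flip: (4,3,3)→(3,-3,4)
translate: b→3 (≡-3 mod 6), so (3,-3,4)→(3,3,4)
reduced (well bottom): (3,3,4) with a≤c, −a<b≤a
well minimum = a = 3

3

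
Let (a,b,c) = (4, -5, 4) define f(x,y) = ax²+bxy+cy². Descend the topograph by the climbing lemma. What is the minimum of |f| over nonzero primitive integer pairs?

translate: b→3 (≡-5 mod 8), so (4,-5,4)→(4,3,3)
flip: (4,3,3)→(3,-3,4)
translate: b→3 (≡-3 mod 6), so (3,-3,4)→(3,3,4)
reduced (well bottom): (3,3,4) with a≤c, −a<b≤a
well minimum = a = 3

3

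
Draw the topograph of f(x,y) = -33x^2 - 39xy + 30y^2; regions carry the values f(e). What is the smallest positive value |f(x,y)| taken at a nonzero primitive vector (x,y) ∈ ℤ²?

descent: ρ → (30,39,-33)  [lands on river]
river: ρ → (-33,27,36)
river: ρ → (36,45,-24)
river: ρ → (-24,51,30)
river: ρ → (30,69,-6)
river: ρ → (-6,63,63)
river: ρ → (63,63,-6)
river: ρ → (-6,69,30)
river: ρ → (30,51,-24)
river: ρ → (-24,45,36)
river: ρ → (36,27,-33)
river: ρ → (-33,39,30)
river: ρ → (30,21,-42)
river: ρ → (-42,63,9)
river: ρ → (9,63,-42)
river: ρ → (-42,21,30)
closes: descent 1, river 16
min |a| on river = 6

6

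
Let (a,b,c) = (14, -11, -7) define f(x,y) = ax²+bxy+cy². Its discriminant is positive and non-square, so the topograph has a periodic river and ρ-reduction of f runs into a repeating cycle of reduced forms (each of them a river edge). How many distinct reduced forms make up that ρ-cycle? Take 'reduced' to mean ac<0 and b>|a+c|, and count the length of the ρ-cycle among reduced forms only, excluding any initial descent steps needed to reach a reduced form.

D = 513, ⌊√D⌋ = 22
descent: ρ → (-7,11,14)  [lands on river]
river: ρ → (14,17,-4)
river: ρ → (-4,15,18)
river: ρ → (18,21,-1)
river: ρ → (-1,21,18)
river: ρ → (18,15,-4)
river: ρ → (-4,17,14)
river: ρ → (14,11,-7)
river: ρ → (-7,17,8)
river: ρ → (8,15,-9)
river: ρ → (-9,21,2)
river: ρ → (2,19,-19)
river: ρ → (-19,19,2)
river: ρ → (2,21,-9)
river: ρ → (-9,15,8)
river: ρ → (8,17,-7)
ρ-cycle length = 16 (tail of 1 descent step not counted)

16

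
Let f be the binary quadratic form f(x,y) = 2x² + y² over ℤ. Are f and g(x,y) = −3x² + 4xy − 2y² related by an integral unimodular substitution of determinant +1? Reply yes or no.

D₁ = -8, D₂ = -8
f: flip: (2,0,1)→(1,0,2)
f: reduced (well bottom): (1,0,2) with a≤c, −a<b≤a
g is negative-definite; reduce −g:
−g: translate: b→2 (≡-4 mod 6), so (3,-4,2)→(3,2,1)
−g: flip: (3,2,1)→(1,-2,3)
−g: translate: b→0 (≡-2 mod 2), so (1,-2,3)→(1,0,2)
−g: reduced (well bottom): (1,0,2) with a≤c, −a<b≤a
flip sign back: reduced form of g is (-1,0,-2)
reduced forms (1, 0, 2) vs (-1, 0, -2) ⇒ inequivalent

no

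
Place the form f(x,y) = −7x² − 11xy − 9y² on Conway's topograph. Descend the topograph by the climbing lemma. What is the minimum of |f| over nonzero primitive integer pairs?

translate: b→-3 (≡11 mod 14), so (7,11,9)→(7,-3,5)
flip: (7,-3,5)→(5,3,7)
reduced (well bottom): (5,3,7) with a≤c, −a<b≤a
well minimum |f| = |-5| = 5 (negative-definite)

5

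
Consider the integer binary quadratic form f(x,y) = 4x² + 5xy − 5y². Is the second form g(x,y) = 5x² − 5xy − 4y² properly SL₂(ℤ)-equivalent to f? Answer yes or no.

D₁ = 105, D₂ = 105
river cycle of f (length 6): (-5, 5, 4), (4, 3, -6), (-6, 9, 1), (1, 9, -6), (-6, 3, 4), (4, 5, -5)
river cycle of g (length 6): (-4, 5, 5), (5, 5, -4), (-4, 3, 6), (6, 9, -1), (-1, 9, 6), (6, 3, -4)
cycles differ ⇒ inequivalent

no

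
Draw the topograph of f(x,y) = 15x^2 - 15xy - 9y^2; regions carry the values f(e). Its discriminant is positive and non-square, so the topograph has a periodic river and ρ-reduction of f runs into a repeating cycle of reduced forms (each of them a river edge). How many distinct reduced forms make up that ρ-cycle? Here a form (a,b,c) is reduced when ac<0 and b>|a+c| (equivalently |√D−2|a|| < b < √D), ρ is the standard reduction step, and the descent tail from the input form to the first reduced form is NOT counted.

D = 765, ⌊√D⌋ = 27
descent: ρ → (-9,15,15)  [lands on river]
river: ρ → (15,15,-9)
river: ρ → (-9,21,9)
river: ρ → (9,15,-15)
river: ρ → (-15,15,9)
river: ρ → (9,21,-9)
ρ-cycle length = 6 (tail of 1 descent step not counted)

6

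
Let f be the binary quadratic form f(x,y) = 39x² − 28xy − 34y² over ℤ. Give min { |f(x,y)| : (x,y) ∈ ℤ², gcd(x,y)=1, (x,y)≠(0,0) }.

descent: ρ → (-34,28,39)  [lands on river]
river: ρ → (39,50,-23)
river: ρ → (-23,42,47)
river: ρ → (47,52,-18)
river: ρ → (-18,56,41)
river: ρ → (41,26,-33)
river: ρ → (-33,40,34)
river: ρ → (34,28,-39)
river: ρ → (-39,50,23)
river: ρ → (23,42,-47)
river: ρ → (-47,52,18)
river: ρ → (18,56,-41)
river: ρ → (-41,26,33)
river: ρ → (33,40,-34)
closes: descent 1, river 14
min |a| on river = 18

18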